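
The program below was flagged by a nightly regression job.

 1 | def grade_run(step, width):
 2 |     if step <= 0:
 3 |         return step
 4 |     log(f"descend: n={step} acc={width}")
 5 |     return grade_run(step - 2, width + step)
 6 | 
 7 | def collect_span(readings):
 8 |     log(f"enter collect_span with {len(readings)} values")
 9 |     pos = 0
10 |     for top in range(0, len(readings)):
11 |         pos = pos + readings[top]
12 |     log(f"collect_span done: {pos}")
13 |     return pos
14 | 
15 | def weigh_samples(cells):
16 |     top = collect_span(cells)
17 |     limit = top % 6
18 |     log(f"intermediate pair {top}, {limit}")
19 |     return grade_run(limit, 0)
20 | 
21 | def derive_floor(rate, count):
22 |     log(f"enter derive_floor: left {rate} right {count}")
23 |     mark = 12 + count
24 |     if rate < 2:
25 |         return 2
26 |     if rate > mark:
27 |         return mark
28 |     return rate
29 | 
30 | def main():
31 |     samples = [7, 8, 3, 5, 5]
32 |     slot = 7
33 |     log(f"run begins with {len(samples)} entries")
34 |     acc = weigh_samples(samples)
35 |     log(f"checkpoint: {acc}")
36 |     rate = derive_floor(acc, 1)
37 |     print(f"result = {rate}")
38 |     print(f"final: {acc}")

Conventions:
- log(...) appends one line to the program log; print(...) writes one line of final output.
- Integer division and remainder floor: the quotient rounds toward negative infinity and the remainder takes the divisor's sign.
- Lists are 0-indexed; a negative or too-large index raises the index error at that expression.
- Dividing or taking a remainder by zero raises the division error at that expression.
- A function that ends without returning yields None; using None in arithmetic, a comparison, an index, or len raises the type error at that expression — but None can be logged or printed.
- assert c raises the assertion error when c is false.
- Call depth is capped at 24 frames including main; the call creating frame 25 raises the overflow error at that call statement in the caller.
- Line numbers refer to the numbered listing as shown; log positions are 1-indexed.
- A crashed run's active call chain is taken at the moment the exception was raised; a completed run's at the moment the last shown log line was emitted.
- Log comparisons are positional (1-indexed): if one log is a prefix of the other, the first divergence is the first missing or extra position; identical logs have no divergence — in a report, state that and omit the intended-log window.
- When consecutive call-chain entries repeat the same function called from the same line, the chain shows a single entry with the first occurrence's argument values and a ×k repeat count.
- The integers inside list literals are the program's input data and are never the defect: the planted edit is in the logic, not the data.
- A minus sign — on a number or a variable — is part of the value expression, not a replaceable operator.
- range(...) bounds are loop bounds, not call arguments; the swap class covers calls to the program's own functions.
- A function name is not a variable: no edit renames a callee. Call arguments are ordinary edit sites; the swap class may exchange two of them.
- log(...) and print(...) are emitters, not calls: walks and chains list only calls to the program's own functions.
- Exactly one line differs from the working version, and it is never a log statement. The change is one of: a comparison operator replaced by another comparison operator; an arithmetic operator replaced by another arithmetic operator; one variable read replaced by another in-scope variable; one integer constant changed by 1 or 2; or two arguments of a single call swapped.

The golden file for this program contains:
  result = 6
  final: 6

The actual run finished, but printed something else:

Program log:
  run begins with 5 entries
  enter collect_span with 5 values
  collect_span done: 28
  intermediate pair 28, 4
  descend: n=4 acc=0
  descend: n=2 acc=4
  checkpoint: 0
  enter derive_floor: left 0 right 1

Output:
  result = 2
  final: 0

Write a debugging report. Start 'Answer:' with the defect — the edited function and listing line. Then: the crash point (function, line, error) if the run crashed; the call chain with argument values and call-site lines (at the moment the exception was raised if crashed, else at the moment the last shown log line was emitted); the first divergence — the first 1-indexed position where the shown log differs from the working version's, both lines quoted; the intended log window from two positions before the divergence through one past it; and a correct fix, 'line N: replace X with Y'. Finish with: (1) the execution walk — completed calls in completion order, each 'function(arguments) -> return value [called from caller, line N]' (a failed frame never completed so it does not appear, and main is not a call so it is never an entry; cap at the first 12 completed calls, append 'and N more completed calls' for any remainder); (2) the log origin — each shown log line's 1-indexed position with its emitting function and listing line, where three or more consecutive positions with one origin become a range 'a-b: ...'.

Answer: the defect is in grade_run at line 3.
The tell: Position 7 is the first bad log line: 'checkpoint: 0' should read 'checkpoint: 6'.
Call chain: main -> derive_floor(0, 1) (called at line 36).
First divergence: position 7 — the shown line 'checkpoint: 0' should read 'checkpoint: 6'.
Intended log window:
  5: descend: n=4 acc=0
  6: descend: n=2 acc=4
  7: checkpoint: 6
  8: enter derive_floor: left 6 right 1
Execution walk:
  collect_span([7, 8, 3, 5, 5]) -> 28  [called from weigh_samples, line 16]
  grade_run(0, 6) -> 0  [called from grade_run, line 5]
  grade_run(2, 4) -> 0  [called from grade_run, line 5]
  grade_run(4, 0) -> 0  [called from weigh_samples, line 19]
  weigh_samples([7, 8, 3, 5, 5]) -> 0  [called from main, line 34]
  derive_floor(0, 1) -> 2  [called from main, line 36]
Origin of each log line:
  1: from main, line 33
  2: from collect_span, line 8
  3: from collect_span, line 12
  4: from weigh_samples, line 18
  5: from grade_run, line 4
  6: from grade_run, line 4
  7: from main, line 35
  8: from derive_floor, line 22
A correct fix: line 3: replace `step` with `width`.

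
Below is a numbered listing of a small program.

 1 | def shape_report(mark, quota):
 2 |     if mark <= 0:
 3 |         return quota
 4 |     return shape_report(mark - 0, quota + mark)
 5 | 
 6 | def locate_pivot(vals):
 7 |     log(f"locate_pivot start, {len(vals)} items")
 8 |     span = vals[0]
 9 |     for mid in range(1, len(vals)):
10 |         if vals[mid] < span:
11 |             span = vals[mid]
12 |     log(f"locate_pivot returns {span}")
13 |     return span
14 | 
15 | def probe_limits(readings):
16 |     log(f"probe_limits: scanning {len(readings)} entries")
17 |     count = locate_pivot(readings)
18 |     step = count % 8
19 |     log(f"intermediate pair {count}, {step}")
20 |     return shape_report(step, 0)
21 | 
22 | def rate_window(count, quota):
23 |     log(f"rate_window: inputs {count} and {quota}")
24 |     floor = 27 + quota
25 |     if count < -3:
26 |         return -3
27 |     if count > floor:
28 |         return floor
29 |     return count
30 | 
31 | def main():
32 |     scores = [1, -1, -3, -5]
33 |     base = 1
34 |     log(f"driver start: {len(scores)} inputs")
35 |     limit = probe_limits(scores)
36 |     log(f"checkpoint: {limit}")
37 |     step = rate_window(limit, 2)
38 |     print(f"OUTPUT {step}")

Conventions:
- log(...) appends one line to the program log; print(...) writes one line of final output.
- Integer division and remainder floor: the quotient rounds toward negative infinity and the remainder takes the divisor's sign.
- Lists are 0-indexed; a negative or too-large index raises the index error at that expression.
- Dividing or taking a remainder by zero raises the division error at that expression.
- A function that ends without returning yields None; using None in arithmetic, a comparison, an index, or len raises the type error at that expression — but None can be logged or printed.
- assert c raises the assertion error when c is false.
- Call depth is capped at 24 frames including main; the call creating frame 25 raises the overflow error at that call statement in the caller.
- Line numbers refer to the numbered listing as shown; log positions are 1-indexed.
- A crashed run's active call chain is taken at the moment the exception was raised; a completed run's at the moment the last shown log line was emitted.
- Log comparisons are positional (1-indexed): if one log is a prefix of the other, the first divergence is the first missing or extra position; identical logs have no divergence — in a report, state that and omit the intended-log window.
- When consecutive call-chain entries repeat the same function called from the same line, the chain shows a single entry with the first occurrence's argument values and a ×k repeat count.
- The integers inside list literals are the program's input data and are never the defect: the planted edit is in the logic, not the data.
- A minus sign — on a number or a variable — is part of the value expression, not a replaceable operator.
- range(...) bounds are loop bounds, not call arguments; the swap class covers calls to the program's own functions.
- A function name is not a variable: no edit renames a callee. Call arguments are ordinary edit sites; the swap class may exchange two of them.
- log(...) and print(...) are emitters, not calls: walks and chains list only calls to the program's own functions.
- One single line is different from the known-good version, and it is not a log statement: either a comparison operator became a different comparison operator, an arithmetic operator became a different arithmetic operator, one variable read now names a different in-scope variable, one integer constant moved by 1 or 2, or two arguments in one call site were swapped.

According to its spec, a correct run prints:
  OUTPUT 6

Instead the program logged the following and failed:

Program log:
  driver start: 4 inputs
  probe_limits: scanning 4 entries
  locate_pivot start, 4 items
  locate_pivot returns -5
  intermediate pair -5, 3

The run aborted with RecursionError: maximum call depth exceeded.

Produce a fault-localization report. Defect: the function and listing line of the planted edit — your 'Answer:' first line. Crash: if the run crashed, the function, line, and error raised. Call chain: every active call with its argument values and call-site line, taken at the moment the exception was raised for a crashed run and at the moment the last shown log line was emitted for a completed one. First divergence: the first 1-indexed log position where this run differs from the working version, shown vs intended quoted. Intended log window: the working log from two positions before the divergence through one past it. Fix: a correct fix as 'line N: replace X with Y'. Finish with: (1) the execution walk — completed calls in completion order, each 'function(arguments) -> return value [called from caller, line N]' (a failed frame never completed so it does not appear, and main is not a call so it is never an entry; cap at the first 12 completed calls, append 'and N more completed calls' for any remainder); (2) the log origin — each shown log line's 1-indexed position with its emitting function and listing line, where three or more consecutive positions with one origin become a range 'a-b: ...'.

Answer: the defect is in shape_report at line 4.
Core observation: The faulty run's log stops after 5 lines; the working version's next line would be 'checkpoint: 6'.
Crash: shape_report, line 4, RecursionError.
Call chain: main -> probe_limits([1, -1, -3, -5]) (called at line 35) -> shape_report(3, 0) (called at line 20) -> shape_report(3, 3) (called at line 4) ×21.
First divergence: position 6 — after 5 matching lines the faulty run goes silent; intended next line 'checkpoint: 6'.
Intended log window:
  4: locate_pivot returns -5
  5: intermediate pair -5, 3
  6: checkpoint: 6
  7: rate_window: inputs 6 and 2
Execution walk:
  locate_pivot([1, -1, -3, -5]) -> -5  [called from probe_limits, line 17]
Log origins:
  1 — main, line 34
  2 — probe_limits, line 16
  3 — locate_pivot, line 7
  4 — locate_pivot, line 12
  5 — probe_limits, line 19
A correct fix: line 4: replace `0` with `1`.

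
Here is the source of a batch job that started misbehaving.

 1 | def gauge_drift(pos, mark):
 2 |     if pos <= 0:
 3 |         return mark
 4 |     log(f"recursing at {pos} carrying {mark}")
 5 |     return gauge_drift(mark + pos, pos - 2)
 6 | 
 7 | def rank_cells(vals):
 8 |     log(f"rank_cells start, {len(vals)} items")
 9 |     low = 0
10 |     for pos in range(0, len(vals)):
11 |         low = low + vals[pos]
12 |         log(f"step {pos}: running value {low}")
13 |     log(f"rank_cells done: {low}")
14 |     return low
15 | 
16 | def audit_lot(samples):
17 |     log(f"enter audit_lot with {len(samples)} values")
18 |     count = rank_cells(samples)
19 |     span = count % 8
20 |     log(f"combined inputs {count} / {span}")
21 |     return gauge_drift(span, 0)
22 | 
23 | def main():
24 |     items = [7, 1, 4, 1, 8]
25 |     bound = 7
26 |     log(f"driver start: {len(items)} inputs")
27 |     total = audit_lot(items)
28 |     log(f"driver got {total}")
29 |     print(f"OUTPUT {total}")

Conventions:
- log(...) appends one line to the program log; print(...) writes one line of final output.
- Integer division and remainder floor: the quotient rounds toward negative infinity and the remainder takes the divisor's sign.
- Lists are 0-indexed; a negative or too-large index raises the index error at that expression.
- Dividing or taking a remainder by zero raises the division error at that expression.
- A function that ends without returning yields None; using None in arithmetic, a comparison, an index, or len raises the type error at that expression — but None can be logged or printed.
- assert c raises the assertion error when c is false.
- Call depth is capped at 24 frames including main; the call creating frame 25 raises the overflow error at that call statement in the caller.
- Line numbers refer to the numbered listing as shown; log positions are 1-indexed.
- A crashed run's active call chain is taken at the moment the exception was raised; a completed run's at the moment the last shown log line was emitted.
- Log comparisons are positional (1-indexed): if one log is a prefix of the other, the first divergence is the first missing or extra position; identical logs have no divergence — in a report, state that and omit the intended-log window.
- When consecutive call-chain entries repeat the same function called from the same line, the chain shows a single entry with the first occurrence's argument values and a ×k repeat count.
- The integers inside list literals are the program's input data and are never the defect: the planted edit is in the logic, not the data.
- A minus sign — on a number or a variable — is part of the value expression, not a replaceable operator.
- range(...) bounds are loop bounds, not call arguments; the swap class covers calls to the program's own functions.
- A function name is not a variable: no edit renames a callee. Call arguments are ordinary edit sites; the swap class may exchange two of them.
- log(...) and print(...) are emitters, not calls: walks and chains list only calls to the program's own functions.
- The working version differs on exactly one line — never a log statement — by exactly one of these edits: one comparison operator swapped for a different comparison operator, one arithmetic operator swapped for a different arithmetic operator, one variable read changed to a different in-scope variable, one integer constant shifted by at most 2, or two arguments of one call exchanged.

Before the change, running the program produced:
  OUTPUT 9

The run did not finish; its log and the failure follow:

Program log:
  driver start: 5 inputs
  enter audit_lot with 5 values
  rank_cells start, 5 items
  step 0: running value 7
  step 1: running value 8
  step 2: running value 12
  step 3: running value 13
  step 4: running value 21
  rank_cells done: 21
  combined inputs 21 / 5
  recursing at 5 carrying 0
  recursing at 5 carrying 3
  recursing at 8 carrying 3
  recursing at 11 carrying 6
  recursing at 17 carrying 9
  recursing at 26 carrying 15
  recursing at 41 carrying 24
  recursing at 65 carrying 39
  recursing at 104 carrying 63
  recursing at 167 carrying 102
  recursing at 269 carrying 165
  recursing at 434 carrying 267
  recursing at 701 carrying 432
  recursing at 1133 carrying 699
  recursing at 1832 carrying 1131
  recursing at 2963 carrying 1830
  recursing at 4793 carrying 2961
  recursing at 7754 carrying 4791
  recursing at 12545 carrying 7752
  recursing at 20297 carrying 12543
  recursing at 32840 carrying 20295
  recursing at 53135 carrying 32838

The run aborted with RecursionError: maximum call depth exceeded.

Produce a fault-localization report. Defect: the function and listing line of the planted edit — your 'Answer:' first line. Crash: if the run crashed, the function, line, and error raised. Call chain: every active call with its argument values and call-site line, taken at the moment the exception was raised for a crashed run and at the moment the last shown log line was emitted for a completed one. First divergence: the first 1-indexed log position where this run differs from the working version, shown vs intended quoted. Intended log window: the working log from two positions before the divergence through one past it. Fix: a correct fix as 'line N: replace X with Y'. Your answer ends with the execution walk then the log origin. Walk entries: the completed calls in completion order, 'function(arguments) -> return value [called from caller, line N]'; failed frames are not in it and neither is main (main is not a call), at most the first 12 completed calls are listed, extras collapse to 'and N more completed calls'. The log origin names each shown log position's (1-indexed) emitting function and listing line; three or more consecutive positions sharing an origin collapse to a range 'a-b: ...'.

Answer: the defect is in gauge_drift at line 5.
Key fact: Log line 12 is where behavior first shows: 'recursing at 5 carrying 3' appears instead of 'recursing at 3 carrying 5'.
Crash: gauge_drift, line 5, RecursionError.
Call chain: main -> audit_lot([7, 1, 4, 1, 8]) (called at line 27) -> gauge_drift(5, 0) (called at line 21) -> gauge_drift(5, 3) (called at line 5) ×21.
First divergence: position 12; shown 'recursing at 5 carrying 3' vs intended 'recursing at 3 carrying 5'.
Intended log window:
  10: combined inputs 21 / 5
  11: recursing at 5 carrying 0
  12: recursing at 3 carrying 5
  13: recursing at 1 carrying 8
Execution walk:
  rank_cells([7, 1, 4, 1, 8]) -> 21  [called from audit_lot, line 18]
Origin of each log line:
  1: logged in main at line 26
  2: logged in audit_lot at line 17
  3: logged in rank_cells at line 8
  4-8: logged in rank_cells at line 12
  9: logged in rank_cells at line 13
  10: logged in audit_lot at line 20
  11-32: logged in gauge_drift at line 4
A correct fix: line 5: replace `gauge_drift(mark + pos, pos - 2)` with `gauge_drift(pos - 2, mark + pos)`.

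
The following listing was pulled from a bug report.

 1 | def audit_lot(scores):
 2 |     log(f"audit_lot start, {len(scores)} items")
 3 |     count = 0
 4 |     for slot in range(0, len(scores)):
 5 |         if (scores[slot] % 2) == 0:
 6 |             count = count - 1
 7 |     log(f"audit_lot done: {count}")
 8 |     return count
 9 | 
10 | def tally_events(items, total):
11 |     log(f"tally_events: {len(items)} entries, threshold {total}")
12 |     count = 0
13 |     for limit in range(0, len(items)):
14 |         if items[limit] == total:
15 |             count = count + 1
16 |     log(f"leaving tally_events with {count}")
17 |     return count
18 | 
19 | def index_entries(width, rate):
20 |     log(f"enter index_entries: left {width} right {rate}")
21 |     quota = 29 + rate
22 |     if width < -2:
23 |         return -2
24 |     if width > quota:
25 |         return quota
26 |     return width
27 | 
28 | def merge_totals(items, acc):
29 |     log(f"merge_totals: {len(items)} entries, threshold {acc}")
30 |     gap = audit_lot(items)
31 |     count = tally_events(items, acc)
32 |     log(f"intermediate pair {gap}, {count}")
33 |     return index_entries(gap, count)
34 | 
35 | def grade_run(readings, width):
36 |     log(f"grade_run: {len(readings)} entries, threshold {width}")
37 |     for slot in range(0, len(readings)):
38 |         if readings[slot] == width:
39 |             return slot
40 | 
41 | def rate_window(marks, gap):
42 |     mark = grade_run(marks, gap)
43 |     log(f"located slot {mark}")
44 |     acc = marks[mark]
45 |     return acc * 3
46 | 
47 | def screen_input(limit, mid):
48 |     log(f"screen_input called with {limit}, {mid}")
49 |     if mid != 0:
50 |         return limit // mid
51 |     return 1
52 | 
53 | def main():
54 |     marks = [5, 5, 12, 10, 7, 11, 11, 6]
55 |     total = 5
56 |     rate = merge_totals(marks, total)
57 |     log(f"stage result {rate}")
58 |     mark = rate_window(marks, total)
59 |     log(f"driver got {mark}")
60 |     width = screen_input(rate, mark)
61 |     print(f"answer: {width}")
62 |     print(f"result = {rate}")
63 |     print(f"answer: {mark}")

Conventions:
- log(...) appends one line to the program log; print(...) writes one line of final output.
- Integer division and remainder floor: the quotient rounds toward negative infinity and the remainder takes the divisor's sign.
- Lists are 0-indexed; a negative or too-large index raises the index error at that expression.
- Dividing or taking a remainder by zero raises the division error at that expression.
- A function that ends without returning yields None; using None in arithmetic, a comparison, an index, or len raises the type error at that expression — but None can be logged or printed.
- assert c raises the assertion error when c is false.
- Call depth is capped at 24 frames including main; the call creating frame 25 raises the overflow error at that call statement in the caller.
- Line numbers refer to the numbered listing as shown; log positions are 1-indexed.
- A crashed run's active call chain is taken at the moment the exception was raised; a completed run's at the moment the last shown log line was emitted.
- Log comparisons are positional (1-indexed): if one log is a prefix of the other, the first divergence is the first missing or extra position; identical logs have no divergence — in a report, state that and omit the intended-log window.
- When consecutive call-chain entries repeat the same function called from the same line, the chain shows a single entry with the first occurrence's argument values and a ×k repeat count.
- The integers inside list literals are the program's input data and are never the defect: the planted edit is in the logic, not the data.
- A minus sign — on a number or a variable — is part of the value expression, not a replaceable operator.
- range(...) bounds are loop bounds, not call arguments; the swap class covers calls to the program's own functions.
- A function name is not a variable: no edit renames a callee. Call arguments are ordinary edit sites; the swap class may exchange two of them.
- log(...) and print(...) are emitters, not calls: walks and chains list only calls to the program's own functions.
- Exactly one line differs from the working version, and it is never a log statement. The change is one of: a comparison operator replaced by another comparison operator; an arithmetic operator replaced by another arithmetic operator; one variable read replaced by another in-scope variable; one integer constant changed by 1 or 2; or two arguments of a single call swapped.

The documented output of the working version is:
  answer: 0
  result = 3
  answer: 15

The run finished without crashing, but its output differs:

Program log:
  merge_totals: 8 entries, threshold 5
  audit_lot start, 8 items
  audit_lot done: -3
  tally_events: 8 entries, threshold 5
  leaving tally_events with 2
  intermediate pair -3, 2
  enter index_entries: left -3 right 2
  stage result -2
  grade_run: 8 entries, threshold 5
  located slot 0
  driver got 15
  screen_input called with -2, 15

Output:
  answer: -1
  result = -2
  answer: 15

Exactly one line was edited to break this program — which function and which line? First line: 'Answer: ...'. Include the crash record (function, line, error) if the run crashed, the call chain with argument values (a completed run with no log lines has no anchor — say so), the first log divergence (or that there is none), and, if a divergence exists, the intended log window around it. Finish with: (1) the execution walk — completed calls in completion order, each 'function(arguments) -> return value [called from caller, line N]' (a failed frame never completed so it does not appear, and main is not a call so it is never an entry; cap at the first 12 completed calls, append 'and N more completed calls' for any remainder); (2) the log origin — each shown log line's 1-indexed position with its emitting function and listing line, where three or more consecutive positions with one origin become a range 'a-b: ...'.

Answer: the defect is in audit_lot at line 6.
The tell: The log first diverges at position 3: the faulty run prints 'audit_lot done: -3' where the working version prints 'audit_lot done: 3'.
Call chain: main -> screen_input(-2, 15) (called at line 60).
First divergence: position 3; shown 'audit_lot done: -3' vs intended 'audit_lot done: 3'.
Intended log window:
  1: merge_totals: 8 entries, threshold 5
  2: audit_lot start, 8 items
  3: audit_lot done: 3
  4: tally_events: 8 entries, threshold 5
Execution walk:
  audit_lot([5, 5, 12, 10, 7, 11, 11, 6]) -> -3  [called from merge_totals, line 30]
  tally_events([5, 5, 12, 10, 7, 11, 11, 6], 5) -> 2  [called from merge_totals, line 31]
  index_entries(-3, 2) -> -2  [called from merge_totals, line 33]
  merge_totals([5, 5, 12, 10, 7, 11, 11, 6], 5) -> -2  [called from main, line 56]
  grade_run([5, 5, 12, 10, 7, 11, 11, 6], 5) -> 0  [called from rate_window, line 42]
  rate_window([5, 5, 12, 10, 7, 11, 11, 6], 5) -> 15  [called from main, line 58]
  screen_input(-2, 15) -> -1  [called from main, line 60]
Log line origins:
  1: logged in merge_totals at line 29
  2: logged in audit_lot at line 2
  3: logged in audit_lot at line 7
  4: logged in tally_events at line 11
  5: logged in tally_events at line 16
  6: logged in merge_totals at line 32
  7: logged in index_entries at line 20
  8: logged in main at line 57
  9: logged in grade_run at line 36
  10: logged in rate_window at line 43
  11: logged in main at line 59
  12: logged in screen_input at line 48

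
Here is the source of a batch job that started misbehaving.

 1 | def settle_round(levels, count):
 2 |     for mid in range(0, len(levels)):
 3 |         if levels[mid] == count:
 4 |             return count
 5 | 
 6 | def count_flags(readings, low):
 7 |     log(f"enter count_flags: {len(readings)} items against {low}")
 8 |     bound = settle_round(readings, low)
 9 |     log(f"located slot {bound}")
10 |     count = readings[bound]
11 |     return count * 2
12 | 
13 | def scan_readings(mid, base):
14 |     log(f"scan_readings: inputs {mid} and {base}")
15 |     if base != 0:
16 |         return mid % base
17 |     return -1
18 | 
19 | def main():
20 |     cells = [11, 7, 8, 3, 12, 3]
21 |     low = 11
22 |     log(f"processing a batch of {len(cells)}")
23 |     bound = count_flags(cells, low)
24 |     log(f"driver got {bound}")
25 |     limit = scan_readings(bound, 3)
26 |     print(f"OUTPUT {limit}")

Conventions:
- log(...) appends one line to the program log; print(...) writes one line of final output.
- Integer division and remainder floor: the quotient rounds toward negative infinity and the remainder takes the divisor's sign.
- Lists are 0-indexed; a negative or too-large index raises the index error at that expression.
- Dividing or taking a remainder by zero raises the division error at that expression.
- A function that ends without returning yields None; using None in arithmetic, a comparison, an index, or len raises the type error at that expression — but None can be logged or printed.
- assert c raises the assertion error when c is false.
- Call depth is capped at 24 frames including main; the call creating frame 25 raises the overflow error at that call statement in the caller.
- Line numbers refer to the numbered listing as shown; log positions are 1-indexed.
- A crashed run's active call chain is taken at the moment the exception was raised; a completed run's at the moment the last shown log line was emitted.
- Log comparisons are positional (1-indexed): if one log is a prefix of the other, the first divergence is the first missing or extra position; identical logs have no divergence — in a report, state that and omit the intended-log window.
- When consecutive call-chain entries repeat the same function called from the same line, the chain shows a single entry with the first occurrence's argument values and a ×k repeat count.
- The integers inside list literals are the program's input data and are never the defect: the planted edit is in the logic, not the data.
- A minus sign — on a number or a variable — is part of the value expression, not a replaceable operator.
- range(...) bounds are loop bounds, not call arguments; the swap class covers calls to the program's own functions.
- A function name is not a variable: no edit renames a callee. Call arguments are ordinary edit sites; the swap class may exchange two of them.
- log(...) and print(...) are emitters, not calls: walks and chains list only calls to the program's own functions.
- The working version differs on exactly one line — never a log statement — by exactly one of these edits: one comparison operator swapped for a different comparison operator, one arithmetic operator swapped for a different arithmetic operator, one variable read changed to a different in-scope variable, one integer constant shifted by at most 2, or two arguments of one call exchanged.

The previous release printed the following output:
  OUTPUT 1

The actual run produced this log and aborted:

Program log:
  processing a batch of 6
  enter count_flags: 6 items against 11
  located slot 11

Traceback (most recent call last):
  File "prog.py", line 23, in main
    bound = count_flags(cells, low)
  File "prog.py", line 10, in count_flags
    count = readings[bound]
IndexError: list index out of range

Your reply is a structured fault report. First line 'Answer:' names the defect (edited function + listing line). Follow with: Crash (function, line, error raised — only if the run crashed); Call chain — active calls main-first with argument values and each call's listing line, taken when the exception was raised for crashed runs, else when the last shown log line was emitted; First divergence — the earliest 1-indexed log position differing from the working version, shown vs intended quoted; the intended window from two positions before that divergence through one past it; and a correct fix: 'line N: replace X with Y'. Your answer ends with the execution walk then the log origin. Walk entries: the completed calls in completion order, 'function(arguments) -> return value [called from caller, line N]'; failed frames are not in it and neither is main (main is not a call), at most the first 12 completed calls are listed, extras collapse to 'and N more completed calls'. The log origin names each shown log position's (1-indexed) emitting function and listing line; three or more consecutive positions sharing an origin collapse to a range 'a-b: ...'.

Answer: the defect is in settle_round at line 4.
Core observation: The log first diverges at position 3: the faulty run prints 'located slot 11' where the working version prints 'located slot 0'.
Crash: count_flags, line 10, IndexError.
Call chain: main -> count_flags([11, 7, 8, 3, 12, 3], 11) (called at line 23).
First divergence: position 3; shown 'located slot 11' vs intended 'located slot 0'.
Intended log window:
  1: processing a batch of 6
  2: enter count_flags: 6 items against 11
  3: located slot 0
  4: driver got 22
Execution walk:
  settle_round([11, 7, 8, 3, 12, 3], 11) -> 11  [called from count_flags, line 8]
Log line origins:
  1 — main, line 22
  2 — count_flags, line 7
  3 — count_flags, line 9
A correct fix: line 4: replace `count` with `mid`.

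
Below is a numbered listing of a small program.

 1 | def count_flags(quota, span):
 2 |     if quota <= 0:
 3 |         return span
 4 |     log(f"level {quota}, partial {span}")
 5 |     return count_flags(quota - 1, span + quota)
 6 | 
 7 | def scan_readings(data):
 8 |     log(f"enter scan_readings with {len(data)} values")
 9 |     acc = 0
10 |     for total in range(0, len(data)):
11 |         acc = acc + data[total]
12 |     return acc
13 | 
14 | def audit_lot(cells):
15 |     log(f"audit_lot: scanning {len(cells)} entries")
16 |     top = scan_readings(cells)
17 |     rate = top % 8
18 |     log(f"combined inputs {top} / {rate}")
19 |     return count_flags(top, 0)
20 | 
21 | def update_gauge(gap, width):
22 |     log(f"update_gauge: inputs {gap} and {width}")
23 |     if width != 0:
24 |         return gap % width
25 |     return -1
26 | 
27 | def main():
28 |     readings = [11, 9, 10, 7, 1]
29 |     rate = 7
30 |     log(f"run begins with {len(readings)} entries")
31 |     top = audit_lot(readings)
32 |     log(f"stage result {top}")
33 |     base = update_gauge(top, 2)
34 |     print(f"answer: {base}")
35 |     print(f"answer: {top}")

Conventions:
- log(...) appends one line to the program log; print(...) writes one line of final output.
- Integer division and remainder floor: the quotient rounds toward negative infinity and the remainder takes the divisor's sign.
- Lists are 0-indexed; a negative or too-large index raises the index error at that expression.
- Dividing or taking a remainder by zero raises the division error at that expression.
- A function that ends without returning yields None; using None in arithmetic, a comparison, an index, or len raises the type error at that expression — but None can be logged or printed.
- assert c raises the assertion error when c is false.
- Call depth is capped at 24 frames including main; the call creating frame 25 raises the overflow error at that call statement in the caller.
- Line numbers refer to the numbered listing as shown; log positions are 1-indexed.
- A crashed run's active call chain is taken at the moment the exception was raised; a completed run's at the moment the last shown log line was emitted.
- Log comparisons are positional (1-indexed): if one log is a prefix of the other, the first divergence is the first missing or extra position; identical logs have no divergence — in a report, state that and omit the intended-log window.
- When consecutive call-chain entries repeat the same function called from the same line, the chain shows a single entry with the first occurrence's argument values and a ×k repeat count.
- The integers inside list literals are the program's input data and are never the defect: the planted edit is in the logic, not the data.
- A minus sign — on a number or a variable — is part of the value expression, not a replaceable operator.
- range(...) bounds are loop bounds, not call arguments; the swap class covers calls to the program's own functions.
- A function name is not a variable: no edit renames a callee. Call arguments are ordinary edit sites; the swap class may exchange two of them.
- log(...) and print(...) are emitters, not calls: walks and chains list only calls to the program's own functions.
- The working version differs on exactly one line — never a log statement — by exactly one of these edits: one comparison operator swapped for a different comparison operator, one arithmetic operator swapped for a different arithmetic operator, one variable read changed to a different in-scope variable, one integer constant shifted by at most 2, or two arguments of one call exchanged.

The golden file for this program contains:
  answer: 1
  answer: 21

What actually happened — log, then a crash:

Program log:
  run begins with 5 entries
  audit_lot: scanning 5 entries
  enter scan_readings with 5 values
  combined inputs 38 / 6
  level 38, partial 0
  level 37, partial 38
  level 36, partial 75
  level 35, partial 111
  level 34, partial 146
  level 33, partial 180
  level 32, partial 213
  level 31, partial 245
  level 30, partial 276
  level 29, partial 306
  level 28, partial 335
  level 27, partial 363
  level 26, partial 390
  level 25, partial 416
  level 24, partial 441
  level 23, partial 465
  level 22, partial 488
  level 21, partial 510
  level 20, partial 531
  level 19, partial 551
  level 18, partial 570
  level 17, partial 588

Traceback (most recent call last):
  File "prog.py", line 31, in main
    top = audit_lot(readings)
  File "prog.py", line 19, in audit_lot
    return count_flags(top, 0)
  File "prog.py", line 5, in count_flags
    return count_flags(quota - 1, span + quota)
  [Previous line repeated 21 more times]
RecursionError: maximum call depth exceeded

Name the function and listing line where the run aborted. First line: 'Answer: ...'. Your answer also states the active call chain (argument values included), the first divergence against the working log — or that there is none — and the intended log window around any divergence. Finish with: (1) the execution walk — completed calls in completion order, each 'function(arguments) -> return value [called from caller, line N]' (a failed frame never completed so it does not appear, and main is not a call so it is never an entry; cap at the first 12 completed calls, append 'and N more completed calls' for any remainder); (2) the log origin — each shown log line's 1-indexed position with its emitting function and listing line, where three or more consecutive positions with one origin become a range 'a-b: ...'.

Answer: the error was raised in count_flags, line 5.
Core observation: Position 5 is the first bad log line: 'level 38, partial 0' should read 'level 6, partial 0'.
Call chain: main -> audit_lot([11, 9, 10, 7, 1]) (called at line 31) -> count_flags(38, 0) (called at line 19) -> count_flags(37, 38) (called at line 5) ×21.
First divergence: position 5 — shown 'level 38, partial 0', intended 'level 6, partial 0'.
Intended log window:
  3: enter scan_readings with 5 values
  4: combined inputs 38 / 6
  5: level 6, partial 0
  6: level 5, partial 6
Execution walk:
  scan_readings([11, 9, 10, 7, 1]) -> 38  [called from audit_lot, line 16]
Log line origins:
  1: emitted by main (line 30)
  2: emitted by audit_lot (line 15)
  3: emitted by scan_readings (line 8)
  4: emitted by audit_lot (line 18)
  5-26: emitted by count_flags (line 4)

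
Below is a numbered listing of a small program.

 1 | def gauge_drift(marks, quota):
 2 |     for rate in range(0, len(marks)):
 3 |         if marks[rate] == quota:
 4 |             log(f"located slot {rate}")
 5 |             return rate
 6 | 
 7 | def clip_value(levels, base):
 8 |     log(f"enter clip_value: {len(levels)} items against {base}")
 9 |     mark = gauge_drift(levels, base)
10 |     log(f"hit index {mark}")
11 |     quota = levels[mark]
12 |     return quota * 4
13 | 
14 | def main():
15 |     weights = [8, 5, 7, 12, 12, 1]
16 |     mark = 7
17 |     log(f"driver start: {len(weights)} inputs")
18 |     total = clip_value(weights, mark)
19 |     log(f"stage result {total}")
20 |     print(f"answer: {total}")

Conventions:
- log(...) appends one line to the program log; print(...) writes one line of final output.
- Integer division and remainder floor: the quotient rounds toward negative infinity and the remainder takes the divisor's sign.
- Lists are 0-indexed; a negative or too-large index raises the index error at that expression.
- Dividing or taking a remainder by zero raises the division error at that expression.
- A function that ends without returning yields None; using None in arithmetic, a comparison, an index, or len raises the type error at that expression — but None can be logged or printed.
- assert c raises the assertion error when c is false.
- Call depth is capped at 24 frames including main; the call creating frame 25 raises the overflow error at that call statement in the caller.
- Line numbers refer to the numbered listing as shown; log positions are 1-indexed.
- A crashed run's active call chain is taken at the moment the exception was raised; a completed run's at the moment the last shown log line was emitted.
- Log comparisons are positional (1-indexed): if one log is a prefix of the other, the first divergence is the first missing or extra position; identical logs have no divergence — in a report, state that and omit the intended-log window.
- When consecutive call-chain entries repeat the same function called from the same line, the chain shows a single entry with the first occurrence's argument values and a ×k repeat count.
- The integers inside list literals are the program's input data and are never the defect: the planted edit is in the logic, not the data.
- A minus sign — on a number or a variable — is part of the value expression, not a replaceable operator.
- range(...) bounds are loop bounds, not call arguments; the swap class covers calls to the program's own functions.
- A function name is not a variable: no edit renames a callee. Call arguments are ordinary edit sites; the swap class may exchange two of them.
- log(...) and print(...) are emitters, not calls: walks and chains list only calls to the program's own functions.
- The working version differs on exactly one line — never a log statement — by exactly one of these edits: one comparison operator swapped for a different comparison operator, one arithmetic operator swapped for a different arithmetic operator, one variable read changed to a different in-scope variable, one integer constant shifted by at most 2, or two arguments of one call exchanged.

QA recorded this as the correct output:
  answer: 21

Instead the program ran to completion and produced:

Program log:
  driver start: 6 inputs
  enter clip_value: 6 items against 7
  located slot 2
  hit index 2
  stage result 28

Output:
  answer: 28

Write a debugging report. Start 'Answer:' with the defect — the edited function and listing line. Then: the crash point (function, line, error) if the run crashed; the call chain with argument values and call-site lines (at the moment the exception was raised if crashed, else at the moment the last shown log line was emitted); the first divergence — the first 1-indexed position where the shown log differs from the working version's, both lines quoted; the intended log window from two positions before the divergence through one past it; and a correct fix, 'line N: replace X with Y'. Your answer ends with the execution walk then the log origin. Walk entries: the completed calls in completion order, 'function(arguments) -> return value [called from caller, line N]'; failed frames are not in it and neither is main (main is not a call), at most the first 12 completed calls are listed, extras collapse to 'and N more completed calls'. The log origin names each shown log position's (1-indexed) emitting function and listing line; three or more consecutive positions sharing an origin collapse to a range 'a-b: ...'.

Answer: the defect is in clip_value at line 12.
The tell: Everything matches until log position 5, which reads 'stage result 28' in place of 'stage result 21'.
Call chain: main.
First divergence: position 5 — shown 'stage result 28', intended 'stage result 21'.
Intended log window:
  3: located slot 2
  4: hit index 2
  5: stage result 21
Execution walk:
  gauge_drift([8, 5, 7, 12, 12, 1], 7) -> 2  [called from clip_value, line 9]
  clip_value([8, 5, 7, 12, 12, 1], 7) -> 28  [called from main, line 18]
Log origins:
  1: emitted by main (line 17)
  2: emitted by clip_value (line 8)
  3: emitted by gauge_drift (line 4)
  4: emitted by clip_value (line 10)
  5: emitted by main (line 19)
A correct fix: line 12: replace `4` with `3`.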